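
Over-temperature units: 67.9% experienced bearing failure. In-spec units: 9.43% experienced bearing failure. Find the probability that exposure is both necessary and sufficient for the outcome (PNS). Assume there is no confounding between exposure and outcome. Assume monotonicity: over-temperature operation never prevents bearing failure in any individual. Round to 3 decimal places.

p₁ = 0.679, p₀ = 0.0943.
Under exogeneity and monotonicity, PNS = p₁ − p₀.
PNS = 0.679 − 0.0943 = 0.5847

PNS ≈ 0.585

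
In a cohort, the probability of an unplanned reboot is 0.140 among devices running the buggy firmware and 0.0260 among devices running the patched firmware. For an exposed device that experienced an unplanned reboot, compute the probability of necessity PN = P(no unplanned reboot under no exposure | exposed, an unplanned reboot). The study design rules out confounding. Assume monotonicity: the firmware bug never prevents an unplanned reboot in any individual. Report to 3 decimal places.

Let p₁ = 0.14, p₀ = 0.026.
Under exogeneity and monotonicity, PN = (p₁ − p₀) / p₁.
PN = (0.14 − 0.026) / 0.14 = 0.114 / 0.14 ≈ 0.8143

PN ≈ 0.814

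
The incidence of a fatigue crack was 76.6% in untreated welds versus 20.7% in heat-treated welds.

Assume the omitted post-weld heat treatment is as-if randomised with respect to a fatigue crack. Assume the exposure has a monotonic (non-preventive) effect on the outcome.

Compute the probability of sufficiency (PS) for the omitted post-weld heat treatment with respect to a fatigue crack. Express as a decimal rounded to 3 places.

PS ≈ 0.705

p₁ = 0.766, p₀ = 0.207.
Under exogeneity and monotonicity, PS = (p₁ − p₀) / (1 − p₀).
PS = (0.766 − 0.207) / (1 − 0.207) = 0.559 / 0.793 ≈ 0.7049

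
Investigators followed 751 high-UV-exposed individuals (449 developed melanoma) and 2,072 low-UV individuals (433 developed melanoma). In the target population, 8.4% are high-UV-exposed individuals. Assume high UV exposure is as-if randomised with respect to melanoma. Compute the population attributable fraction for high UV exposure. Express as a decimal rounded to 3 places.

p₁ = P(outcome | exposed) = 449/751 = 0.59787
p₀ = P(outcome | unexposed) = 433/2072 = 0.20898
Overall risk P(Y=1) = π·p₁ + (1−π)·p₀ = 0.084×0.59787 + 0.916×0.20898 = 0.24164.
Under exogeneity, PAF = [P(Y=1) − p₀] / P(Y=1).
PAF = (0.24164 − 0.20898) / 0.24164 ≈ 0.1352

PAF ≈ 0.135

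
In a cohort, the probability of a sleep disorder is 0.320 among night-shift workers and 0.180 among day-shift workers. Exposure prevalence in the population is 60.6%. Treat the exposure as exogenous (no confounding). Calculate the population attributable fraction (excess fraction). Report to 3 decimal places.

PAF ≈ 0.320

Let p₁ = 0.32, p₀ = 0.18.
Overall risk P(Y=1) = π·p₁ + (1−π)·p₀ = 0.606×0.32 + 0.394×0.18 = 0.26484.
Under exogeneity, PAF = [P(Y=1) − p₀] / P(Y=1).
PAF = (0.26484 − 0.18) / 0.26484 ≈ 0.3203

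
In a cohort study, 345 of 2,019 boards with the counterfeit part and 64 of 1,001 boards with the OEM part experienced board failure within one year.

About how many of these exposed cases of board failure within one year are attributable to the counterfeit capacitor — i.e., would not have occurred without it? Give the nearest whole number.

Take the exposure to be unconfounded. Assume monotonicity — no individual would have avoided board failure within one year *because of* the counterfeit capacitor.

p₁ = P(outcome | exposed) = 345/2019 = 0.17088
p₀ = P(outcome | unexposed) = 64/1001 = 0.063936
PN = (p₁ − p₀)/p₁ = (0.17088 − 0.063936) / 0.17088 ≈ 0.62584.
Attributable cases ≈ PN × (exposed cases) = 0.62584 × 345 ≈ 215.91.

about 216 cases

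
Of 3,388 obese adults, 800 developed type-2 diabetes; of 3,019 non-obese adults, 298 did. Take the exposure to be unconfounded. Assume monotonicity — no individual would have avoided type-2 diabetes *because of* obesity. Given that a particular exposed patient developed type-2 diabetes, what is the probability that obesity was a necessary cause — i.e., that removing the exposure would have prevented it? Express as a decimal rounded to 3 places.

PN ≈ 0.582

p₁ = P(outcome | exposed) = 800/3388 = 0.23613
p₀ = P(outcome | unexposed) = 298/3019 = 0.098708
Under exogeneity and monotonicity, PN = (p₁ − p₀) / p₁.
PN = (0.23613 − 0.098708) / 0.23613 = 0.13742 / 0.23613 ≈ 0.5820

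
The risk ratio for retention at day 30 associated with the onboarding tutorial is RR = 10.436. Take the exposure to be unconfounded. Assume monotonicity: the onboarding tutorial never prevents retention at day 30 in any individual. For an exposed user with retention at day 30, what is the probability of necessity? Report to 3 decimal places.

PN ≈ 0.904

Under exogeneity and monotonicity, PN = (RR − 1) / RR = 1 − 1/RR.
PN = (10.436 − 1) / 10.436 = 9.436 / 10.436 ≈ 0.9042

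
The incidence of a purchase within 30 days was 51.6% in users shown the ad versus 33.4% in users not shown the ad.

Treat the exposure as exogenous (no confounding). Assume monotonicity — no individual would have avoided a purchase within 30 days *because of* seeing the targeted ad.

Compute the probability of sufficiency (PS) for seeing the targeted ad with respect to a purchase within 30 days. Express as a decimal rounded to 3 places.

p₁ = 0.516, p₀ = 0.334.
Under exogeneity and monotonicity, PS = (p₁ − p₀) / (1 − p₀).
PS = (0.516 − 0.334) / (1 − 0.334) = 0.182 / 0.666 ≈ 0.2733

PS ≈ 0.273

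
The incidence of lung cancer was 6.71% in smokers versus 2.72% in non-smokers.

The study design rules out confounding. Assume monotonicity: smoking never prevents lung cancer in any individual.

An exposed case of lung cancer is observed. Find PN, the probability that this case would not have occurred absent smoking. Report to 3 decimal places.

p₁ = 0.0671, p₀ = 0.0272.
Under exogeneity and monotonicity, PN = (p₁ − p₀) / p₁.
PN = (0.0671 − 0.0272) / 0.0671 = 0.0399 / 0.0671 ≈ 0.5946

PN ≈ 0.595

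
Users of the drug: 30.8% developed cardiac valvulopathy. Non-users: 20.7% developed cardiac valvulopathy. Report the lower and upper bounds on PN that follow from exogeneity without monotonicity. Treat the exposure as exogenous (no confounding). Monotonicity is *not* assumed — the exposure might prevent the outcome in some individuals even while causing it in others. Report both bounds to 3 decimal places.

0.328 ≤ PN ≤ 1.000

p₁ = 0.308, p₀ = 0.207.
Under exogeneity alone the bounds on PN are max{0,(p₁−p₀)/p₁} ≤ PN ≤ min{1,(1−p₀)/p₁}.
  lower = (p₁ − p₀)/p₁ = 0.101 / 0.308 ≈ 0.3279
  upper = min{1, (1 − p₀)/p₁} = 0.793 / 0.308 ≈ 2.5747 → capped at 1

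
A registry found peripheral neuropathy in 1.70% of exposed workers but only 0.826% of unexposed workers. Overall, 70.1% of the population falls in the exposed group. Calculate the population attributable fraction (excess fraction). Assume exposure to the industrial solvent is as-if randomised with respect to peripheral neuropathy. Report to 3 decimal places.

p₁ = 0.017, p₀ = 0.00826.
Overall risk P(Y=1) = π·p₁ + (1−π)·p₀ = 0.701×0.017 + 0.299×0.00826 = 0.014387.
Under exogeneity, PAF = [P(Y=1) − p₀] / P(Y=1).
PAF = (0.014387 − 0.00826) / 0.014387 ≈ 0.4259

PAF ≈ 0.426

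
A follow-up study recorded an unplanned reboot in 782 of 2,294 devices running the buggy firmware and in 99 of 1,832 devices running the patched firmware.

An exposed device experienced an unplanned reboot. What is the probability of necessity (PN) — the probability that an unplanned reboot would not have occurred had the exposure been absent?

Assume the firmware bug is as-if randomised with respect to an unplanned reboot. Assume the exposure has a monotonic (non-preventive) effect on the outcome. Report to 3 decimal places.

p₁ = P(outcome | exposed) = 782/2294 = 0.34089
p₀ = P(outcome | unexposed) = 99/1832 = 0.054039
Under exogeneity and monotonicity, PN = (p₁ − p₀) / p₁.
PN = (0.34089 − 0.054039) / 0.34089 = 0.28685 / 0.34089 ≈ 0.8415

PN ≈ 0.841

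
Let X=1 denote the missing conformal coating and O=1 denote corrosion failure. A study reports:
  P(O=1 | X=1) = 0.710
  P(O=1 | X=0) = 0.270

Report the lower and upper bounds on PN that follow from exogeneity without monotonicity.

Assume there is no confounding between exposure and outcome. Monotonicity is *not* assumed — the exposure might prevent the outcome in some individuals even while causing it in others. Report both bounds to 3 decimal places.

0.620 ≤ PN ≤ 1.000

Let p₁ = 0.71, p₀ = 0.27.
Under exogeneity alone the bounds on PN are max{0,(p₁−p₀)/p₁} ≤ PN ≤ min{1,(1−p₀)/p₁}.
  lower = (p₁ − p₀)/p₁ = 0.44 / 0.71 ≈ 0.6197
  upper = min{1, (1 − p₀)/p₁} = 0.73 / 0.71 ≈ 1.0282 → capped at 1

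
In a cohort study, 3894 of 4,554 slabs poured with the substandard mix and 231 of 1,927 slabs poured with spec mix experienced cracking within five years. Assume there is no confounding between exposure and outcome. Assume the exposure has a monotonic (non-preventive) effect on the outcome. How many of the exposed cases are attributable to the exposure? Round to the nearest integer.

p₁ = P(outcome | exposed) = 3894/4554 = 0.85507
p₀ = P(outcome | unexposed) = 231/1927 = 0.11988
PN = (p₁ − p₀)/p₁ = (0.85507 − 0.11988) / 0.85507 ≈ 0.85981.
Attributable cases ≈ PN × (exposed cases) = 0.85981 × 3894 ≈ 3348.09.

about 3348 cases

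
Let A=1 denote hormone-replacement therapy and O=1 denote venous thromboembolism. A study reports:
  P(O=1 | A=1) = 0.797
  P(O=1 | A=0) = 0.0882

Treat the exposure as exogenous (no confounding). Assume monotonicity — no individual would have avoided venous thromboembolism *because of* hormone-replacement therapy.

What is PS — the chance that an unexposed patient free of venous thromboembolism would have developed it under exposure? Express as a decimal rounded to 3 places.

PS ≈ 0.777

Let p₁ = 0.797, p₀ = 0.0882.
Under exogeneity and monotonicity, PS = (p₁ − p₀) / (1 − p₀).
PS = (0.797 − 0.0882) / (1 − 0.0882) = 0.7088 / 0.9118 ≈ 0.7774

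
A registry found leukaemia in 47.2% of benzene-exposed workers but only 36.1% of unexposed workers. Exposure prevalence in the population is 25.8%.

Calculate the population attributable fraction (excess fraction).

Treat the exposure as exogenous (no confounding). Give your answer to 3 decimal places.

PAF ≈ 0.073

p₁ = 0.472, p₀ = 0.361.
Overall risk P(Y=1) = π·p₁ + (1−π)·p₀ = 0.258×0.472 + 0.742×0.361 = 0.38964.
Under exogeneity, PAF = [P(Y=1) − p₀] / P(Y=1).
PAF = (0.38964 − 0.361) / 0.38964 ≈ 0.0735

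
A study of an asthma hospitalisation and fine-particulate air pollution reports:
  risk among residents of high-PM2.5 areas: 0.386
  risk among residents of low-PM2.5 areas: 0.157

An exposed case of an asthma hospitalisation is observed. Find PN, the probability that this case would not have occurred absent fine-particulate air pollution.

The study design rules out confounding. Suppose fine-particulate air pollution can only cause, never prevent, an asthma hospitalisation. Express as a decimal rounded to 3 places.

Let p₁ = 0.386, p₀ = 0.157.
Under exogeneity and monotonicity, PN = (p₁ − p₀) / p₁.
PN = (0.386 − 0.157) / 0.386 = 0.229 / 0.386 ≈ 0.5933

PN ≈ 0.593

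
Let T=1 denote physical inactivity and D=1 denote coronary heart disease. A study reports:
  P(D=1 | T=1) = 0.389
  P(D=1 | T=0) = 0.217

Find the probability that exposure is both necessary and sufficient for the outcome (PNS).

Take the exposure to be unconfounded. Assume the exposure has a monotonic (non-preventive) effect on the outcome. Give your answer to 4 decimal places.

Let p₁ = 0.389, p₀ = 0.217.
Under exogeneity and monotonicity, PNS = p₁ − p₀.
PNS = 0.389 − 0.217 = 0.172

PNS ≈ 0.1720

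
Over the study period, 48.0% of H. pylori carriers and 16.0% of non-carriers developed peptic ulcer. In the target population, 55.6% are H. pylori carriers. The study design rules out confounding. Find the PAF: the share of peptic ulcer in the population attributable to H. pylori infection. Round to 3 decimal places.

p₁ = 0.48, p₀ = 0.16.
Overall risk P(Y=1) = π·p₁ + (1−π)·p₀ = 0.556×0.48 + 0.444×0.16 = 0.33792.
Under exogeneity, PAF = [P(Y=1) − p₀] / P(Y=1).
PAF = (0.33792 − 0.16) / 0.33792 ≈ 0.5265

PAF ≈ 0.527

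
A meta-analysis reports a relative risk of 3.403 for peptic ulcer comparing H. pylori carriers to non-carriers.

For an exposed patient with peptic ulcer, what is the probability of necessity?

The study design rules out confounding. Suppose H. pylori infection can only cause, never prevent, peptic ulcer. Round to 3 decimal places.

PN ≈ 0.706

Under exogeneity and monotonicity, PN = (RR − 1) / RR = 1 − 1/RR.
PN = (3.403 − 1) / 3.403 = 2.403 / 3.403 ≈ 0.7061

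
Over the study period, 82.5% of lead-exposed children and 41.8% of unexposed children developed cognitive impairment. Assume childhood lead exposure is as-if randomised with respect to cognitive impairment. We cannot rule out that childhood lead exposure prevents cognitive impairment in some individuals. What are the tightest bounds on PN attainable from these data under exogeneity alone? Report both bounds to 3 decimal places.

p₁ = 0.825, p₀ = 0.418.
Under exogeneity alone the bounds on PN are max{0,(p₁−p₀)/p₁} ≤ PN ≤ min{1,(1−p₀)/p₁}.
  lower = (p₁ − p₀)/p₁ = 0.407 / 0.825 ≈ 0.4933
  upper = min{1, (1 − p₀)/p₁} = 0.582 / 0.825 ≈ 0.7055

0.493 ≤ PN ≤ 0.705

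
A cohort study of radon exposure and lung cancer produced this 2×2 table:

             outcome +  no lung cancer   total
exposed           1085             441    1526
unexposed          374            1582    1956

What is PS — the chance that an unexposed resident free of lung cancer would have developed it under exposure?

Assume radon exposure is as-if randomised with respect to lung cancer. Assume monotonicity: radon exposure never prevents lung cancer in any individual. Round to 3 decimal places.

PS ≈ 0.643

p₁ = P(outcome | exposed) = 1085/1526 = 0.71101
p₀ = P(outcome | unexposed) = 374/1956 = 0.19121
Under exogeneity and monotonicity, PS = (p₁ − p₀)/(1 − p₀).
PS = (0.71101 − 0.19121) / 0.80879 ≈ 0.6427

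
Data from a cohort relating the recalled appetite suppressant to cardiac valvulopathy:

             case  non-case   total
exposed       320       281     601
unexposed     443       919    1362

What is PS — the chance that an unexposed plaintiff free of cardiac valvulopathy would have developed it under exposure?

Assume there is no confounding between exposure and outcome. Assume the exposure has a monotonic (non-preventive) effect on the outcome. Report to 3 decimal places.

p₁ = P(outcome | exposed) = 320/601 = 0.53245
p₀ = P(outcome | unexposed) = 443/1362 = 0.32526
Under exogeneity and monotonicity, PS = (p₁ − p₀)/(1 − p₀).
PS = (0.53245 − 0.32526) / 0.67474 ≈ 0.3071

PS ≈ 0.307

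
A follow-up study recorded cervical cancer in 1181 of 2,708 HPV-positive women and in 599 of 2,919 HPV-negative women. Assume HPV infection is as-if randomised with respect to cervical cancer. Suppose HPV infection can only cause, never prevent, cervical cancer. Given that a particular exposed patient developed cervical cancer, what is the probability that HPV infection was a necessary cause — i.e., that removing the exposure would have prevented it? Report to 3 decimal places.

p₁ = P(outcome | exposed) = 1181/2708 = 0.43612
p₀ = P(outcome | unexposed) = 599/2919 = 0.20521
Under exogeneity and monotonicity, PN = (p₁ − p₀) / p₁.
PN = (0.43612 − 0.20521) / 0.43612 = 0.23091 / 0.43612 ≈ 0.5295

PN ≈ 0.529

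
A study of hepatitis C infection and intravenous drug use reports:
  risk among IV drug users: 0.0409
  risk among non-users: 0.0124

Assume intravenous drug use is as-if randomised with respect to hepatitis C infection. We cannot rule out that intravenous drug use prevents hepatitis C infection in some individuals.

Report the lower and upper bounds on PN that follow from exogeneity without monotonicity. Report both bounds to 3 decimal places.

0.697 ≤ PN ≤ 1.000

Let p₁ = 0.0409, p₀ = 0.0124.
Under exogeneity alone the bounds on PN are max{0,(p₁−p₀)/p₁} ≤ PN ≤ min{1,(1−p₀)/p₁}.
  lower = (p₁ − p₀)/p₁ = 0.0285 / 0.0409 ≈ 0.6968
  upper = min{1, (1 − p₀)/p₁} = 0.9876 / 0.0409 ≈ 24.1467 → capped at 1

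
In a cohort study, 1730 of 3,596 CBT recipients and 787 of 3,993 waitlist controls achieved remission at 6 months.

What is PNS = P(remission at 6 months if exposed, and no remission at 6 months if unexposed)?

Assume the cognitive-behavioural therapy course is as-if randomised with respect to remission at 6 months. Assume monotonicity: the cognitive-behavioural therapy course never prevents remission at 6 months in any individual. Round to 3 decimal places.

p₁ = P(outcome | exposed) = 1730/3596 = 0.48109
p₀ = P(outcome | unexposed) = 787/3993 = 0.19709
Under exogeneity and monotonicity, PNS = p₁ − p₀.
PNS = 0.48109 − 0.19709 = 0.284

PNS ≈ 0.284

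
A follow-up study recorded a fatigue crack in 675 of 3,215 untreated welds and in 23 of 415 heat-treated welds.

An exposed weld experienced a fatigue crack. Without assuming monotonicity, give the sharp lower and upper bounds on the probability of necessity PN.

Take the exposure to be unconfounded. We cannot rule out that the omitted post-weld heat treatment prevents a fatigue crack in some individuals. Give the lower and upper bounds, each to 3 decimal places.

0.736 ≤ PN ≤ 1.000

p₁ = P(outcome | exposed) = 675/3215 = 0.20995
p₀ = P(outcome | unexposed) = 23/415 = 0.055422
Under exogeneity alone the bounds on PN are max{0,(p₁−p₀)/p₁} ≤ PN ≤ min{1,(1−p₀)/p₁}.
  lower = (p₁ − p₀)/p₁ = 0.15453 / 0.20995 ≈ 0.7360
  upper = min{1, (1 − p₀)/p₁} = 0.94458 / 0.20995 ≈ 4.4990 → capped at 1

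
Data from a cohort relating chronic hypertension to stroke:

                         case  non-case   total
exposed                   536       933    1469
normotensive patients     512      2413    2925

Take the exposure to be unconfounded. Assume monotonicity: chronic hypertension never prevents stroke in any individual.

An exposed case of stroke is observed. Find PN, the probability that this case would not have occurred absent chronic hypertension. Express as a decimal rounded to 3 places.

PN ≈ 0.520

p₁ = P(outcome | exposed) = 536/1469 = 0.36487
p₀ = P(outcome | unexposed) = 512/2925 = 0.17504
Under exogeneity and monotonicity, PN = (p₁ − p₀) / p₁.
PN = (0.36487 − 0.17504) / 0.36487 = 0.18983 / 0.36487 ≈ 0.5203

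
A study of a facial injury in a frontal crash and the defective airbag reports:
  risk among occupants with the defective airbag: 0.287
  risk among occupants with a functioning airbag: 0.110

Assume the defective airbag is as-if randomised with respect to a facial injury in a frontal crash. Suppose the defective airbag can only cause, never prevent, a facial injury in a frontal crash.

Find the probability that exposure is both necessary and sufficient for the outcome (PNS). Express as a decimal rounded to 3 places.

Let p₁ = 0.287, p₀ = 0.11.
Under exogeneity and monotonicity, PNS = p₁ − p₀.
PNS = 0.287 − 0.11 = 0.177

PNS ≈ 0.177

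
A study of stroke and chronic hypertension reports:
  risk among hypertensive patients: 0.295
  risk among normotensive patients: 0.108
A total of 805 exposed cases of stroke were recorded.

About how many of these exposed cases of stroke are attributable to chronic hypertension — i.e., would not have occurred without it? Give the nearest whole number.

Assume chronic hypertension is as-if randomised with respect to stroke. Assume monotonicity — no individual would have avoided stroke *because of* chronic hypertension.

about 510 cases

Let p₁ = 0.295, p₀ = 0.108.
PN = (p₁ − p₀)/p₁ = (0.295 − 0.108) / 0.295 ≈ 0.63390.
Attributable cases ≈ PN × (exposed cases) = 0.63390 × 805 ≈ 510.29.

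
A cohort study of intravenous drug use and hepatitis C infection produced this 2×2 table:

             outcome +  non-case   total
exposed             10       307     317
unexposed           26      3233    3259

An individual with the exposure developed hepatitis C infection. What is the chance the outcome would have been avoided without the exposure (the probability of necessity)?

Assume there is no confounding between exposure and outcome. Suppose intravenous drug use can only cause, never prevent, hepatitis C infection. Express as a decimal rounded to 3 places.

PN ≈ 0.747

p₁ = P(outcome | exposed) = 10/317 = 0.031546
p₀ = P(outcome | unexposed) = 26/3259 = 0.0079779
Under exogeneity and monotonicity, PN = (p₁ − p₀) / p₁.
PN = (0.031546 − 0.0079779) / 0.031546 = 0.023568 / 0.031546 ≈ 0.7471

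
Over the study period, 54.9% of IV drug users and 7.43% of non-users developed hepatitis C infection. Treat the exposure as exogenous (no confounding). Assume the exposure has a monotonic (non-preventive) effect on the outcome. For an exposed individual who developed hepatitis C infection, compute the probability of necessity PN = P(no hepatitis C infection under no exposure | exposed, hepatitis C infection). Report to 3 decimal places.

p₁ = 0.549, p₀ = 0.0743.
Under exogeneity and monotonicity, PN = (p₁ − p₀) / p₁.
PN = (0.549 − 0.0743) / 0.549 = 0.4747 / 0.549 ≈ 0.8647

PN ≈ 0.865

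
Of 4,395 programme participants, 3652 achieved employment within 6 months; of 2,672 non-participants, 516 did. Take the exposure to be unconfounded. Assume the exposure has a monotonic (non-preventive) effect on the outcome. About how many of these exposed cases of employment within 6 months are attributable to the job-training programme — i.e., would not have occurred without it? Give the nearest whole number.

about 2803 cases

p₁ = P(outcome | exposed) = 3652/4395 = 0.83094
p₀ = P(outcome | unexposed) = 516/2672 = 0.19311
PN = (p₁ − p₀)/p₁ = (0.83094 − 0.19311) / 0.83094 ≈ 0.76760.
Attributable cases ≈ PN × (exposed cases) = 0.76760 × 3652 ≈ 2803.26.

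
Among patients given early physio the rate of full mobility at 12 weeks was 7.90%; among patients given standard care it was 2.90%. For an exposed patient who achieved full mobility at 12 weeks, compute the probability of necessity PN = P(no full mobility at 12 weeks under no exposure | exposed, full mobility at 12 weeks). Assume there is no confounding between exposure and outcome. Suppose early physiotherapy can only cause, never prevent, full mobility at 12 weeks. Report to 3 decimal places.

p₁ = 0.079, p₀ = 0.029.
Under exogeneity and monotonicity, PN = (p₁ − p₀) / p₁.
PN = (0.079 − 0.029) / 0.079 = 0.05 / 0.079 ≈ 0.6329

PN ≈ 0.633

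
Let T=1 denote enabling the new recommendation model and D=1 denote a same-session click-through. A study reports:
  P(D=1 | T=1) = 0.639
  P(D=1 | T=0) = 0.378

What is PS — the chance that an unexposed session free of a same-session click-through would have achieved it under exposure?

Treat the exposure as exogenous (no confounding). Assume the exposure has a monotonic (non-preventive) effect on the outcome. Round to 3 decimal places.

PS ≈ 0.420

Let p₁ = 0.639, p₀ = 0.378.
Under exogeneity and monotonicity, PS = (p₁ − p₀) / (1 − p₀).
PS = (0.639 − 0.378) / (1 − 0.378) = 0.261 / 0.622 ≈ 0.4196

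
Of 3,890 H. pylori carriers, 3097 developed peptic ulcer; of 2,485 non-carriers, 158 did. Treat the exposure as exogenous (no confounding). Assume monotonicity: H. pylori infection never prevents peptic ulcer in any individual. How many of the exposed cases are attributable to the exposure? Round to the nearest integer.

about 2850 cases

p₁ = P(outcome | exposed) = 3097/3890 = 0.79614
p₀ = P(outcome | unexposed) = 158/2485 = 0.063581
PN = (p₁ − p₀)/p₁ = (0.79614 − 0.063581) / 0.79614 ≈ 0.92014.
Attributable cases ≈ PN × (exposed cases) = 0.92014 × 3097 ≈ 2849.67.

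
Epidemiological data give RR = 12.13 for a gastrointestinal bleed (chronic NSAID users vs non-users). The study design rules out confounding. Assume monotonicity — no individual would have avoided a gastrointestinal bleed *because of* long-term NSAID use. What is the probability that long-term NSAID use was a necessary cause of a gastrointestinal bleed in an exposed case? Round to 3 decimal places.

PN ≈ 0.918

Under exogeneity and monotonicity, PN = (RR − 1) / RR = 1 − 1/RR.
PN = (12.13 − 1) / 12.13 = 11.13 / 12.13 ≈ 0.9176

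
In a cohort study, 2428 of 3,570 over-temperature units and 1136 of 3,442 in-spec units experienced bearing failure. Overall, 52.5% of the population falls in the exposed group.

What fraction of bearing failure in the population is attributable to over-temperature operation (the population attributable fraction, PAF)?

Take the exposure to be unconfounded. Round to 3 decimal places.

p₁ = P(outcome | exposed) = 2428/3570 = 0.68011
p₀ = P(outcome | unexposed) = 1136/3442 = 0.33004
Overall risk P(Y=1) = π·p₁ + (1−π)·p₀ = 0.525×0.68011 + 0.475×0.33004 = 0.51383.
Under exogeneity, PAF = [P(Y=1) − p₀] / P(Y=1).
PAF = (0.51383 − 0.33004) / 0.51383 ≈ 0.3577

PAF ≈ 0.358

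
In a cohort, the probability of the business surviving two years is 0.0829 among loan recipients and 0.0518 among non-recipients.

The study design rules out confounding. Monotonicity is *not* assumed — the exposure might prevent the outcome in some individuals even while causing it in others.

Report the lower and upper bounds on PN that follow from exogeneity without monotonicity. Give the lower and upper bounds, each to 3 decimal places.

0.375 ≤ PN ≤ 1.000

Let p₁ = 0.0829, p₀ = 0.0518.
Under exogeneity alone the bounds on PN are max{0,(p₁−p₀)/p₁} ≤ PN ≤ min{1,(1−p₀)/p₁}.
  lower = (p₁ − p₀)/p₁ = 0.0311 / 0.0829 ≈ 0.3752
  upper = min{1, (1 − p₀)/p₁} = 0.9482 / 0.0829 ≈ 11.4379 → capped at 1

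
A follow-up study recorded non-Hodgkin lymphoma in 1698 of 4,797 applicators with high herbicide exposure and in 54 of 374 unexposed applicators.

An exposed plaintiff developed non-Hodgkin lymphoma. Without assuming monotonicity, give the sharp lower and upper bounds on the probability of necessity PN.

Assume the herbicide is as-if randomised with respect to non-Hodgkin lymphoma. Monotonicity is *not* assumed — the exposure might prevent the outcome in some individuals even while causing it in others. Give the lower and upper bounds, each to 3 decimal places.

0.592 ≤ PN ≤ 1.000

p₁ = P(outcome | exposed) = 1698/4797 = 0.35397
p₀ = P(outcome | unexposed) = 54/374 = 0.14439
Under exogeneity alone the bounds on PN are max{0,(p₁−p₀)/p₁} ≤ PN ≤ min{1,(1−p₀)/p₁}.
  lower = (p₁ − p₀)/p₁ = 0.20959 / 0.35397 ≈ 0.5921
  upper = min{1, (1 − p₀)/p₁} = 0.85561 / 0.35397 ≈ 2.4172 → capped at 1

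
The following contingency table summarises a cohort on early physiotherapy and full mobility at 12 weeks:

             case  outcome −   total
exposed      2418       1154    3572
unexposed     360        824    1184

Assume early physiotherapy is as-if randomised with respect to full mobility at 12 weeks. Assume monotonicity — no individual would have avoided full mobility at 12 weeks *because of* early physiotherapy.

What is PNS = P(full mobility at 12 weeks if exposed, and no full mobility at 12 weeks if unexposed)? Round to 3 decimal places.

PNS ≈ 0.373

p₁ = P(outcome | exposed) = 2418/3572 = 0.67693
p₀ = P(outcome | unexposed) = 360/1184 = 0.30405
Under exogeneity and monotonicity, PNS = p₁ − p₀.
PNS = 0.67693 − 0.30405 = 0.37288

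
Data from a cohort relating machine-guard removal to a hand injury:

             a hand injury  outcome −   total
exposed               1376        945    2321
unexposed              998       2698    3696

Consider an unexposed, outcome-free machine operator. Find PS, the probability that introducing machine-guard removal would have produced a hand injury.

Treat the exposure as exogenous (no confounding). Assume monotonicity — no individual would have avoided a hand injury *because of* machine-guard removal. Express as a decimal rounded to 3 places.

p₁ = P(outcome | exposed) = 1376/2321 = 0.59285
p₀ = P(outcome | unexposed) = 998/3696 = 0.27002
Under exogeneity and monotonicity, PS = (p₁ − p₀) / (1 − p₀).
PS = (0.59285 − 0.27002) / (1 − 0.27002) = 0.32283 / 0.72998 ≈ 0.4422

PS ≈ 0.442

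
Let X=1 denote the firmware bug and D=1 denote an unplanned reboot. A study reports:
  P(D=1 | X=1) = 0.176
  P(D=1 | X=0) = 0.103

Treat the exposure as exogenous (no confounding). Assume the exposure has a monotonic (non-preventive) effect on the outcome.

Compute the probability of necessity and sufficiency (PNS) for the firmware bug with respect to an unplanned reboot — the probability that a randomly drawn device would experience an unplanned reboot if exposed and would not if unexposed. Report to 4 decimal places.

PNS ≈ 0.0730

Let p₁ = 0.176, p₀ = 0.103.
Under exogeneity and monotonicity, PNS = p₁ − p₀.
PNS = 0.176 − 0.103 = 0.073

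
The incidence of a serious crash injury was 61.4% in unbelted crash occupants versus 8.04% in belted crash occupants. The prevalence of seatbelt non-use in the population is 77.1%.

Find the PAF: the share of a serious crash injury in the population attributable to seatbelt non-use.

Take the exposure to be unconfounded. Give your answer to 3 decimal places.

PAF ≈ 0.837

p₁ = 0.614, p₀ = 0.0804.
Overall risk P(Y=1) = π·p₁ + (1−π)·p₀ = 0.771×0.614 + 0.229×0.0804 = 0.49181.
Under exogeneity, PAF = [P(Y=1) − p₀] / P(Y=1).
PAF = (0.49181 − 0.0804) / 0.49181 ≈ 0.8365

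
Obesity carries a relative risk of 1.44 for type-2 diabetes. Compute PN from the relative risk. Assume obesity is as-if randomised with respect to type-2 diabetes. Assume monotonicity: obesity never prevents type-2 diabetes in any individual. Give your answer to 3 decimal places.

PN ≈ 0.306

Under exogeneity and monotonicity, PN = (RR − 1) / RR = 1 − 1/RR.
PN = (1.44 − 1) / 1.44 = 0.44 / 1.44 ≈ 0.3056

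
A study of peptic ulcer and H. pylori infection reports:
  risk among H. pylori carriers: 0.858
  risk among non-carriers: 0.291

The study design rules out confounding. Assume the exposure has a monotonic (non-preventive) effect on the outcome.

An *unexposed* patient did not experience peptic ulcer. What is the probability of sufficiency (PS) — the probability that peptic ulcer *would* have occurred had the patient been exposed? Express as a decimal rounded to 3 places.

PS ≈ 0.800

Let p₁ = 0.858, p₀ = 0.291.
Under exogeneity and monotonicity, PS = (p₁ − p₀) / (1 − p₀).
PS = (0.858 − 0.291) / (1 − 0.291) = 0.567 / 0.709 ≈ 0.7997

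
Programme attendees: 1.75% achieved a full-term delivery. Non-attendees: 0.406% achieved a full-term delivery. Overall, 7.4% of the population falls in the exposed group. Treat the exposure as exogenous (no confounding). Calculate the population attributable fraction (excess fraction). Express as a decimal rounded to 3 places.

p₁ = 0.0175, p₀ = 0.00406.
Overall risk P(Y=1) = π·p₁ + (1−π)·p₀ = 0.074×0.0175 + 0.926×0.00406 = 0.0050546.
Under exogeneity, PAF = [P(Y=1) − p₀] / P(Y=1).
PAF = (0.0050546 − 0.00406) / 0.0050546 ≈ 0.1968

PAF ≈ 0.197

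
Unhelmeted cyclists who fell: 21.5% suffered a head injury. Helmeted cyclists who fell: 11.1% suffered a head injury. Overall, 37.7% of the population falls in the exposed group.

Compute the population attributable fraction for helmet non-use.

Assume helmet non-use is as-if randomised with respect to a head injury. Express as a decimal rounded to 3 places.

p₁ = 0.215, p₀ = 0.111.
Overall risk P(Y=1) = π·p₁ + (1−π)·p₀ = 0.377×0.215 + 0.623×0.111 = 0.15021.
Under exogeneity, PAF = [P(Y=1) − p₀] / P(Y=1).
PAF = (0.15021 − 0.111) / 0.15021 ≈ 0.2610

PAF ≈ 0.261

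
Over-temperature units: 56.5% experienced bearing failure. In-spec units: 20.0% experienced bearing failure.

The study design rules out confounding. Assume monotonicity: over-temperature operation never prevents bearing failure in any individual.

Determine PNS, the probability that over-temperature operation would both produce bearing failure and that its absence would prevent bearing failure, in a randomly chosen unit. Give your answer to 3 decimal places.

p₁ = 0.565, p₀ = 0.2.
Under exogeneity and monotonicity, PNS = p₁ − p₀.
PNS = 0.565 − 0.2 = 0.365

PNS ≈ 0.365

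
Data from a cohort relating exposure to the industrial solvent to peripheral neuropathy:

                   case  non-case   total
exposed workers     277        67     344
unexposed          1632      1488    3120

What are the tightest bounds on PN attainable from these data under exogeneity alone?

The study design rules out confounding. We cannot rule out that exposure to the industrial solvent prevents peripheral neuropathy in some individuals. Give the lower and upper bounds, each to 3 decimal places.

p₁ = P(outcome | exposed) = 277/344 = 0.80523
p₀ = P(outcome | unexposed) = 1632/3120 = 0.52308
Under exogeneity alone the bounds on PN are max{0,(p₁−p₀)/p₁} ≤ PN ≤ min{1,(1−p₀)/p₁}.
  lower = (p₁ − p₀)/p₁ = 0.28216 / 0.80523 ≈ 0.3504
  upper = min{1, (1 − p₀)/p₁} = 0.47692 / 0.80523 ≈ 0.5923

0.350 ≤ PN ≤ 0.592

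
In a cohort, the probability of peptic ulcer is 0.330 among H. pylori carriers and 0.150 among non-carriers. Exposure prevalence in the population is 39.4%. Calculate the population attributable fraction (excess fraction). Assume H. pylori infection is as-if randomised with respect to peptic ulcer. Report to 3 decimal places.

PAF ≈ 0.321

Let p₁ = 0.33, p₀ = 0.15.
Overall risk P(Y=1) = π·p₁ + (1−π)·p₀ = 0.394×0.33 + 0.606×0.15 = 0.22092.
Under exogeneity, PAF = [P(Y=1) − p₀] / P(Y=1).
PAF = (0.22092 − 0.15) / 0.22092 ≈ 0.3210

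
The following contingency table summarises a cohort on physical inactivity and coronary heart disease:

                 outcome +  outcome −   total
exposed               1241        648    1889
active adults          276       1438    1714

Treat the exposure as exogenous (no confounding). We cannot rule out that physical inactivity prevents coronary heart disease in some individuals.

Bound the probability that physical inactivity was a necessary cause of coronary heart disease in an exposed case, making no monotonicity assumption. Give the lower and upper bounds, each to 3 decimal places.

0.755 ≤ PN ≤ 1.000

p₁ = P(outcome | exposed) = 1241/1889 = 0.65696
p₀ = P(outcome | unexposed) = 276/1714 = 0.16103
Under exogeneity alone the bounds on PN are max{0,(p₁−p₀)/p₁} ≤ PN ≤ min{1,(1−p₀)/p₁}.
  lower = (p₁ − p₀)/p₁ = 0.49593 / 0.65696 ≈ 0.7549
  upper = min{1, (1 − p₀)/p₁} = 0.83897 / 0.65696 ≈ 1.2771 → capped at 1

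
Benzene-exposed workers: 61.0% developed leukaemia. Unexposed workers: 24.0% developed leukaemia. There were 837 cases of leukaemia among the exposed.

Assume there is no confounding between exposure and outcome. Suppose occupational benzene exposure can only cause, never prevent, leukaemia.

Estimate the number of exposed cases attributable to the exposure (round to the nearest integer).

p₁ = 0.61, p₀ = 0.24.
PN = (p₁ − p₀)/p₁ = (0.61 − 0.24) / 0.61 ≈ 0.60656.
Attributable cases ≈ PN × (exposed cases) = 0.60656 × 837 ≈ 507.69.

about 508 cases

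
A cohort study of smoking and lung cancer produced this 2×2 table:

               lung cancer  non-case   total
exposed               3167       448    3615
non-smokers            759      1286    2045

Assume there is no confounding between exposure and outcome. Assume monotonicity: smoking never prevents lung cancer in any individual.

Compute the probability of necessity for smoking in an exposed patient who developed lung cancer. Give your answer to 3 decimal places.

p₁ = P(outcome | exposed) = 3167/3615 = 0.87607
p₀ = P(outcome | unexposed) = 759/2045 = 0.37115
Under exogeneity and monotonicity, PN = (p₁ − p₀) / p₁.
PN = (0.87607 − 0.37115) / 0.87607 = 0.50492 / 0.87607 ≈ 0.5763

PN ≈ 0.576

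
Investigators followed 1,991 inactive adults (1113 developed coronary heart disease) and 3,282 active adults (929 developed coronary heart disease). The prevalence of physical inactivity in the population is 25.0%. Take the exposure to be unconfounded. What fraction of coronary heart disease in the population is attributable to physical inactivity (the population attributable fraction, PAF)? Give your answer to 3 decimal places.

p₁ = P(outcome | exposed) = 1113/1991 = 0.55902
p₀ = P(outcome | unexposed) = 929/3282 = 0.28306
Overall risk P(Y=1) = π·p₁ + (1−π)·p₀ = 0.25×0.55902 + 0.75×0.28306 = 0.35205.
Under exogeneity, PAF = [P(Y=1) − p₀] / P(Y=1).
PAF = (0.35205 − 0.28306) / 0.35205 ≈ 0.1960

PAF ≈ 0.196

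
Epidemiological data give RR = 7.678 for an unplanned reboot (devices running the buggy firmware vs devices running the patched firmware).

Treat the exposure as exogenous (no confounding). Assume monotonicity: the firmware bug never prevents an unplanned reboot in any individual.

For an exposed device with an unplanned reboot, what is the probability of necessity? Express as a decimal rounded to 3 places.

PN ≈ 0.870

Under exogeneity and monotonicity, PN = (RR − 1) / RR = 1 − 1/RR.
PN = (7.678 − 1) / 7.678 = 6.678 / 7.678 ≈ 0.8698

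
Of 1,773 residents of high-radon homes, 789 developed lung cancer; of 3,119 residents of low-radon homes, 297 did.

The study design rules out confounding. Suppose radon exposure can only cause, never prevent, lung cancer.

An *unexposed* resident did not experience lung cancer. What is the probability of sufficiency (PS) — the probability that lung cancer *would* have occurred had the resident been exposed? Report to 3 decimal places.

p₁ = P(outcome | exposed) = 789/1773 = 0.44501
p₀ = P(outcome | unexposed) = 297/3119 = 0.095223
Under exogeneity and monotonicity, PS = (p₁ − p₀) / (1 − p₀).
PS = (0.44501 − 0.095223) / (1 − 0.095223) = 0.34979 / 0.90478 ≈ 0.3866

PS ≈ 0.387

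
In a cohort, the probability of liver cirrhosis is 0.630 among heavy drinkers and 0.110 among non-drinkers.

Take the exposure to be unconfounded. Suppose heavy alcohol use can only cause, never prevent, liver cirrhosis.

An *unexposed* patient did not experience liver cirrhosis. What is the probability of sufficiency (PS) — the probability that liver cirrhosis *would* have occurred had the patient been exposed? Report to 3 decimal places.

PS ≈ 0.584

Let p₁ = 0.63, p₀ = 0.11.
Under exogeneity and monotonicity, PS = (p₁ − p₀) / (1 − p₀).
PS = (0.63 − 0.11) / (1 − 0.11) = 0.52 / 0.89 ≈ 0.5843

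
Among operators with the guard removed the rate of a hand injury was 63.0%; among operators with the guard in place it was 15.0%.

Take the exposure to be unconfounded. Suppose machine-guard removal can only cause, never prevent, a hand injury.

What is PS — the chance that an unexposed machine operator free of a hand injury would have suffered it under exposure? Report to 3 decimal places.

PS ≈ 0.565

p₁ = 0.63, p₀ = 0.15.
Under exogeneity and monotonicity, PS = (p₁ − p₀) / (1 − p₀).
PS = (0.63 − 0.15) / (1 − 0.15) = 0.48 / 0.85 ≈ 0.5647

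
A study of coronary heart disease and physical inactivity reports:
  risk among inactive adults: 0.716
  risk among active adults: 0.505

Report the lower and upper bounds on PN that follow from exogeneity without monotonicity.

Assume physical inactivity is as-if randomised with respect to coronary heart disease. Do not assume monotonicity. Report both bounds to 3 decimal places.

0.295 ≤ PN ≤ 0.691

Let p₁ = 0.716, p₀ = 0.505.
Under exogeneity alone the bounds on PN are max{0,(p₁−p₀)/p₁} ≤ PN ≤ min{1,(1−p₀)/p₁}.
  lower = (p₁ − p₀)/p₁ = 0.211 / 0.716 ≈ 0.2947
  upper = min{1, (1 − p₀)/p₁} = 0.495 / 0.716 ≈ 0.6913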